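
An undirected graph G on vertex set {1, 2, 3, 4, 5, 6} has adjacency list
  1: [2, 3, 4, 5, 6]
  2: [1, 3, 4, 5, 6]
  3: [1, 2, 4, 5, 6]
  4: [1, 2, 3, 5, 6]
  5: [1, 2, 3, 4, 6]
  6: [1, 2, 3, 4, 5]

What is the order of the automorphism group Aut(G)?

720

All 6 vertices are pairwise adjacent: G = K_6. Any permutation of the 6 vertices preserves K_6, so Aut(K_6) = S_6 of order 6! = 720.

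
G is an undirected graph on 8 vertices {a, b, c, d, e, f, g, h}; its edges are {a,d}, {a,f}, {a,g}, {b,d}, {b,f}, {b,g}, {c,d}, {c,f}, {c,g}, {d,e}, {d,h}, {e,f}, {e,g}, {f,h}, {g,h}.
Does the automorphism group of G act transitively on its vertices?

No

Automorphisms preserve degree, but G has vertices of degree 3 and vertices of degree 5; no automorphism maps one to the other, so G is not vertex-transitive.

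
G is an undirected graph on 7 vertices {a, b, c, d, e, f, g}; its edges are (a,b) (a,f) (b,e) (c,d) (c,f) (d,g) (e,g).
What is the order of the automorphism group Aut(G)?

G is 2-regular and connected on 7 vertices, i.e. the cycle C_7. The automorphisms of the 7-cycle are exactly the symmetries of a regular 7-gon: the dihedral group D_7, |D_7| = 14.

14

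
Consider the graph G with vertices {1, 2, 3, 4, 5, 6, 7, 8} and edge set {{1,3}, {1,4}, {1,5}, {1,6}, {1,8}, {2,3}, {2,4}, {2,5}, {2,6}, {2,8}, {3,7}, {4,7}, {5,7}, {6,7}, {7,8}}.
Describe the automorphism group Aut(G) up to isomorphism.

S_5 × S_3

The vertices split by degree into {1, 2, 7} (degree 5) and {3, 4, 5, 6, 8} (degree 3); every edge runs between the two parts, so G is the complete bipartite graph K_{3,5}. The parts have unequal sizes, so no automorphism swaps them; each part is permuted independently, giving S_5 × S_3 of order 5!·3! = 720.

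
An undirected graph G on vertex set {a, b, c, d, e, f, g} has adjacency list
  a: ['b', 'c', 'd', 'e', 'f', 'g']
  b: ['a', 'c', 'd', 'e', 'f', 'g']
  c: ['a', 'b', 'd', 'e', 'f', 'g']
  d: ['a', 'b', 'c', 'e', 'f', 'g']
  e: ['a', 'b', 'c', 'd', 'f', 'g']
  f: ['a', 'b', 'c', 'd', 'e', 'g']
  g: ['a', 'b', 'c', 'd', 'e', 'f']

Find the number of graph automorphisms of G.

5040

All 7 vertices are pairwise adjacent: G = K_7. Any permutation of the 7 vertices preserves K_7, so Aut(K_7) = S_7 of order 7! = 5040.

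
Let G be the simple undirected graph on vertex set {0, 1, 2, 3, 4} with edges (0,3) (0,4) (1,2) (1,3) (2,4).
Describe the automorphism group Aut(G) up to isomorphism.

Every vertex has degree 2 and the graph is connected, so G is the 5-cycle C_5. C_5 has 5 rotations and 5 reflections, so Aut(C_5) ≅ D_5 of order 10.

D_5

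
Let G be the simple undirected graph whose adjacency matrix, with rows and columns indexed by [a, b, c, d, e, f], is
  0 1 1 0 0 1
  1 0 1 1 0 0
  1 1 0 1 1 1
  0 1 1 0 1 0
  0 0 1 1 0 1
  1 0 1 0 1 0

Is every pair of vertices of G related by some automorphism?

Vertex c is the only vertex of degree 5, so every automorphism fixes it; G is not vertex-transitive.

No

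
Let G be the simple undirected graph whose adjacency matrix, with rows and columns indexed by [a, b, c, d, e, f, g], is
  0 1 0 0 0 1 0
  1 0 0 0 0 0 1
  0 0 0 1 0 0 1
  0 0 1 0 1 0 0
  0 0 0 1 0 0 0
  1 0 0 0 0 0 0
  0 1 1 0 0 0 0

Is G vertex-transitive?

Automorphisms preserve degree, but G has vertices of degree 1 and vertices of degree 2; no automorphism maps one to the other, so G is not vertex-transitive.

No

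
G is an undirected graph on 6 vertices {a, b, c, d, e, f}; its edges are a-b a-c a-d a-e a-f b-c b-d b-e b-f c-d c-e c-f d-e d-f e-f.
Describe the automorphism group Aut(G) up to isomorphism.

Every vertex has degree 5, so G is the complete graph K_6. Every bijection on the vertex set is an automorphism of K_6; hence Aut(K_6) ≅ S_6, order 720.

S_6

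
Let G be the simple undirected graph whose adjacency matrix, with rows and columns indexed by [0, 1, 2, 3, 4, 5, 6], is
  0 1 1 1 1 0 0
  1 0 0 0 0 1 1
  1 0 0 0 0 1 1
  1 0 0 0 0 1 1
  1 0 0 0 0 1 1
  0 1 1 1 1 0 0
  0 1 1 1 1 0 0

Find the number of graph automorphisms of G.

The vertices split by degree into {0, 5, 6} (degree 4) and {1, 2, 3, 4} (degree 3); every edge runs between the two parts, so G is the complete bipartite graph K_{3,4}. The parts have unequal sizes, so no automorphism swaps them; each part is permuted independently, giving S_4 × S_3 of order 4!·3! = 144.

144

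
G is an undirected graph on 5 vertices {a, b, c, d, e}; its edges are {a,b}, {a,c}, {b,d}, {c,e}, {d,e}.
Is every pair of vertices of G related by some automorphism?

Yes

Every vertex has degree 2 and the graph is connected, so G is the 5-cycle C_5. C_5 has 5 rotations and 5 reflections, so Aut(C_5) ≅ D_5 of order 10. This group acts transitively on the 5 vertices.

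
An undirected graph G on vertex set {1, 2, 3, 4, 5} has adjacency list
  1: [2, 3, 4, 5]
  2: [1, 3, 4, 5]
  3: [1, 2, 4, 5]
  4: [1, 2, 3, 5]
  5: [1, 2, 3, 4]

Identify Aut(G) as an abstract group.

the symmetric group on 5 letters

All 5 vertices are pairwise adjacent: G = K_5. Every bijection on the vertex set is an automorphism of K_5; hence Aut(K_5) ≅ S_5, order 120.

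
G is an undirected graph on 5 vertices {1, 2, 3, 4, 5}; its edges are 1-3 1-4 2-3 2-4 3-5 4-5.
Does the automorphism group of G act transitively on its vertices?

Automorphisms preserve degree, but G has vertices of degree 2 and vertices of degree 3; no automorphism maps one to the other, so G is not vertex-transitive.

No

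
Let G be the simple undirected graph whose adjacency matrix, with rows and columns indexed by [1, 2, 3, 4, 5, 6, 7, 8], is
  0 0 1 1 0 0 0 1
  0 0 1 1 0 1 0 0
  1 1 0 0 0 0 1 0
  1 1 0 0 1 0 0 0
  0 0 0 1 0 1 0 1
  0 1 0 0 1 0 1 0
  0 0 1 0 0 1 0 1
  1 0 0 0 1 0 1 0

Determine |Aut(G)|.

48

G is 3-regular and bipartite on 2^3 = 8 vertices with girth 4; it is the hypercube graph Q_3. Aut(Q_3) consists of the signed permutations of the 3 coordinate axes: 3! permutations times 2^3 sign flips, so |Aut| = 2^3·3! = 48.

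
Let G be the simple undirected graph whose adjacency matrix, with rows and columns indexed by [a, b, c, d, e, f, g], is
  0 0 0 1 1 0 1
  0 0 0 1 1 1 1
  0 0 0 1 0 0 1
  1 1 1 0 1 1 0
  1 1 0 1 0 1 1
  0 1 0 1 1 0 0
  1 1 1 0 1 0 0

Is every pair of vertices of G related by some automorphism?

Vertex c is the only vertex of degree 2, so every automorphism fixes it; G is not vertex-transitive.

No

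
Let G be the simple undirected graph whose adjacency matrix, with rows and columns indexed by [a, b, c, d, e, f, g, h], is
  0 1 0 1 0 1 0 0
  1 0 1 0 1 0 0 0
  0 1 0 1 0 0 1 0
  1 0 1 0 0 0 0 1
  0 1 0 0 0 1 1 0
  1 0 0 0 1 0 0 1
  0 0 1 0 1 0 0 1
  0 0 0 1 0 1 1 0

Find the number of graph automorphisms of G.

G is 3-regular and bipartite on 2^3 = 8 vertices with girth 4; it is the hypercube graph Q_3. Aut(Q_3) consists of the signed permutations of the 3 coordinate axes: 3! permutations times 2^3 sign flips, so |Aut| = 2^3·3! = 48.

48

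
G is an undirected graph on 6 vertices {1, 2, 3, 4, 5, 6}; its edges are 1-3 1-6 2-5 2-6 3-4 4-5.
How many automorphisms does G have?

Every vertex has degree 2 and the graph is connected, so G is the 6-cycle C_6. C_6 has 6 rotations and 6 reflections, so Aut(C_6) ≅ D_6 of order 12.

12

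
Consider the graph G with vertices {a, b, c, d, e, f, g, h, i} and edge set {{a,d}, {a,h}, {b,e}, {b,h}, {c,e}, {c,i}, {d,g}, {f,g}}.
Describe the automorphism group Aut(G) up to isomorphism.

The degree sequence is [2, 2, 2, 2, 2, 1, 2, 2, 1]; the two degree-1 vertices f and i are the ends of a path, so G = P_9. A path has exactly one nontrivial symmetry — reversal — giving Aut(G) of order 2.

Z_2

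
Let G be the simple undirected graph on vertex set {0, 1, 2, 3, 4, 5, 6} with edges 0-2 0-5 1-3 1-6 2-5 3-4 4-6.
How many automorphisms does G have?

G has two connected components, {1, 3, 4, 6} and {0, 2, 5}; each is 2-regular, so G = C_4 ⊔ C_3. The components are non-isomorphic (different sizes), so Aut(G) = Aut(C_4) × Aut(C_3) = D_4 × D_3 of order 8·6 = 48.

48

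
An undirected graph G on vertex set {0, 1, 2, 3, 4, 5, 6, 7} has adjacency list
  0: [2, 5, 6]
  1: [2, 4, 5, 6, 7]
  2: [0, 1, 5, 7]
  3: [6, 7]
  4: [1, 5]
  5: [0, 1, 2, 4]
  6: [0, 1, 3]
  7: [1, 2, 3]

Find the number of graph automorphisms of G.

1

Degrees alone do not determine every vertex (e.g. 0 and 6 both have degree 3), but their neighbour-degree multisets differ: N(0) has degrees [3, 4, 4] while N(6) has degrees [2, 3, 5]. Repeating this refinement separates all vertices, so the only automorphism is the identity.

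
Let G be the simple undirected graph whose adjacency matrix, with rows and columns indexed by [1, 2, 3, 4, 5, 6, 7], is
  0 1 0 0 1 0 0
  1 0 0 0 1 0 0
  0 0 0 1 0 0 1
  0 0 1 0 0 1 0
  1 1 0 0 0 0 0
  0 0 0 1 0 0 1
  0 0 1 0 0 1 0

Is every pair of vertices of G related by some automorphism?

No

G has two connected components, {3, 4, 6, 7} and {1, 2, 5}; each is 2-regular, so G = C_4 ⊔ C_3. The orbit of 1 under Aut(G) is {1, 2, 5}, which does not contain 3, so G is not vertex-transitive.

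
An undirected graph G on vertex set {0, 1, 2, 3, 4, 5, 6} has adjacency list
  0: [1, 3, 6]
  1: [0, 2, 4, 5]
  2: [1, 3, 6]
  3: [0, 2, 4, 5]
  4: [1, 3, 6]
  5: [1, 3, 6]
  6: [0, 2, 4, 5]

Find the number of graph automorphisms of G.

144

The vertices split by degree into {1, 3, 6} (degree 4) and {0, 2, 4, 5} (degree 3); every edge runs between the two parts, so G is the complete bipartite graph K_{3,4}. The parts have unequal sizes, so no automorphism swaps them; each part is permuted independently, giving S_3 × S_4 of order 3!·4! = 144.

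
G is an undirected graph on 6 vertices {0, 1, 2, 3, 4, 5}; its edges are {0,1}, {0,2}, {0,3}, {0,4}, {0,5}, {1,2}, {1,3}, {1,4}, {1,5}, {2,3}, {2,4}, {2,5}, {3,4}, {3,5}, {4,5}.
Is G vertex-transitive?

Yes

All 6 vertices are pairwise adjacent: G = K_6. Every bijection on the vertex set is an automorphism of K_6; hence Aut(K_6) ≅ S_6, order 720. This group acts transitively on the 6 vertices.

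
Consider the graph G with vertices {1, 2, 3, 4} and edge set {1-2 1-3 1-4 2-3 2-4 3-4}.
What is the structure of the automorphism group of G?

the symmetric group on 4 letters

All 4 vertices are pairwise adjacent: G = K_4. Any permutation of the 4 vertices preserves K_4, so Aut(K_4) = S_4 of order 4! = 24.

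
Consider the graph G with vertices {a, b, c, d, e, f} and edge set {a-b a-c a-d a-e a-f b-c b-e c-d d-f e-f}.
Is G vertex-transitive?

No

Vertex a is the only vertex of degree 5, so every automorphism fixes it; G is not vertex-transitive.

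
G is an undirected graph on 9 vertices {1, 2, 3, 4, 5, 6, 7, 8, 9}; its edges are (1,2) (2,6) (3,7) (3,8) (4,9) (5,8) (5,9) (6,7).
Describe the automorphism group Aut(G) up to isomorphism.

The degree sequence is [1, 2, 2, 1, 2, 2, 2, 2, 2]; the two degree-1 vertices 1 and 4 are the ends of a path, so G = P_9. A path has exactly one nontrivial symmetry — reversal — giving Aut(G) of order 2.

Z_2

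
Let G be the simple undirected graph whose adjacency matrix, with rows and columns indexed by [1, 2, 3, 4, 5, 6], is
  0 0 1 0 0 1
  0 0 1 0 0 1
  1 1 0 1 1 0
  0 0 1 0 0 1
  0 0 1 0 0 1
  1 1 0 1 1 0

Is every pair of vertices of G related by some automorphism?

Automorphisms preserve degree, but G has vertices of degree 2 and vertices of degree 4; no automorphism maps one to the other, so G is not vertex-transitive.

No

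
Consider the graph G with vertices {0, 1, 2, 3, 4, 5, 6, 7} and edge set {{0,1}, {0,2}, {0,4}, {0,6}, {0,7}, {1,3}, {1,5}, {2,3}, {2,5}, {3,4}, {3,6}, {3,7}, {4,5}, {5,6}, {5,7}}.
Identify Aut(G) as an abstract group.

The vertices split by degree into {0, 3, 5} (degree 5) and {1, 2, 4, 6, 7} (degree 3); every edge runs between the two parts, so G is the complete bipartite graph K_{3,5}. The parts have unequal sizes, so no automorphism swaps them; each part is permuted independently, giving S_3 × S_5 of order 3!·5! = 720.

S_3 × S_5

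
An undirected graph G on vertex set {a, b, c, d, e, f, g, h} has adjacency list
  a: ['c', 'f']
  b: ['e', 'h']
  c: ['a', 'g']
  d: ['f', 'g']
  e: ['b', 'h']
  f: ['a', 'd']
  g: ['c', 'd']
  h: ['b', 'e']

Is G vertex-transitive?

No

G has two connected components, {a, c, d, f, g} and {b, e, h}; each is 2-regular, so G = C_5 ⊔ C_3. The orbit of a under Aut(G) is {a, c, d, f, g}, which does not contain b, so G is not vertex-transitive.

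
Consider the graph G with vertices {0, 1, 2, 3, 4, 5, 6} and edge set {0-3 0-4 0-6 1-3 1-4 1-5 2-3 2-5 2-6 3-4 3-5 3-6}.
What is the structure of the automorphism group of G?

the dihedral group of order 12

Vertex 3 is the unique vertex of degree 6; the remaining 6 vertices each have degree 3 and induce a cycle, so G is the wheel on 7 vertices with hub 3. Every automorphism fixes the hub and acts on the rim 6-cycle, so Aut(G) ≅ Aut(C_6) = D_6 of order 12.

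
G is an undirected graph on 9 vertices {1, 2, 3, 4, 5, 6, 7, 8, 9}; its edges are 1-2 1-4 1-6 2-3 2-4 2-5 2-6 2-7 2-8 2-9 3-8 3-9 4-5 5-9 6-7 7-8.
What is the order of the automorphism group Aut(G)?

Vertex 2 is the unique vertex of degree 8; the remaining 8 vertices each have degree 3 and induce a cycle, so G is the wheel on 9 vertices with hub 2. With the hub fixed, the remaining symmetry is that of the rim cycle C_8, giving the dihedral group D_8.

16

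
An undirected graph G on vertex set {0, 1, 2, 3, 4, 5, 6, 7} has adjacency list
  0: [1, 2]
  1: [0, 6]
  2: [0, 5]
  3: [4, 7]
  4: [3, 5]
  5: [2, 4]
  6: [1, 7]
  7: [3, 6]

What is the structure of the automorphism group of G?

Every vertex has degree 2 and the graph is connected, so G is the 8-cycle C_8. The automorphisms of the 8-cycle are exactly the symmetries of a regular 8-gon: the dihedral group D_8, |D_8| = 16.

the dihedral group of order 16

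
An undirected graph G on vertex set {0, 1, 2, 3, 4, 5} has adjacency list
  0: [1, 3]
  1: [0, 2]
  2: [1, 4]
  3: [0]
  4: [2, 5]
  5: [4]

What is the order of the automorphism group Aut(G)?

The degree sequence is [2, 2, 2, 1, 2, 1]; the two degree-1 vertices 3 and 5 are the ends of a path, so G = P_6. A path has exactly one nontrivial symmetry — reversal — giving Aut(G) of order 2.

2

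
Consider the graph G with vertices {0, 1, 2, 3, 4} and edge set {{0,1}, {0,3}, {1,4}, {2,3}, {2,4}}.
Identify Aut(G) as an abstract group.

the dihedral group of order 10

Every vertex has degree 2 and the graph is connected, so G is the 5-cycle C_5. C_5 has 5 rotations and 5 reflections, so Aut(C_5) ≅ D_5 of order 10.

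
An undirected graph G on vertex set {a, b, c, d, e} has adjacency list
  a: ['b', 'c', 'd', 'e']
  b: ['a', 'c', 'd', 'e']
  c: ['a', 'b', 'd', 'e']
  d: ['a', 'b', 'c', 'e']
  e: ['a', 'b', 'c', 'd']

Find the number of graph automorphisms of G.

120

Every vertex has degree 4, so G is the complete graph K_5. Every bijection on the vertex set is an automorphism of K_5; hence Aut(K_5) ≅ S_5, order 120.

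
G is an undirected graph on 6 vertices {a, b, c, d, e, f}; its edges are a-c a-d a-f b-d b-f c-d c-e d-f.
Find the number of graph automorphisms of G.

1

Degrees alone do not determine every vertex (e.g. a and c both have degree 3), but their neighbour-degree multisets differ: N(a) has degrees [3, 3, 4] while N(c) has degrees [1, 3, 4]. Repeating this refinement separates all vertices, so the only automorphism is the identity.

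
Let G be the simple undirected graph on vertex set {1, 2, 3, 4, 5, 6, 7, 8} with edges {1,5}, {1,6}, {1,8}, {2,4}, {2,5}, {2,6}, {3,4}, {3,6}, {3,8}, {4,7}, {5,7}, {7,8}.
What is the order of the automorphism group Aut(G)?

48

G is 3-regular and bipartite on 2^3 = 8 vertices with girth 4; it is the hypercube graph Q_3. Aut(Q_3) consists of the signed permutations of the 3 coordinate axes: 3! permutations times 2^3 sign flips, so |Aut| = 2^3·3! = 48.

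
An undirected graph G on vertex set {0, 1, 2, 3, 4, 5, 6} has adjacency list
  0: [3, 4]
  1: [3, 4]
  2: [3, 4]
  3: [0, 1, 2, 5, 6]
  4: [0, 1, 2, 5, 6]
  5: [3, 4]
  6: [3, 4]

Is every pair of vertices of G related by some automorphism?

No

Automorphisms preserve degree, but G has vertices of degree 2 and vertices of degree 5; no automorphism maps one to the other, so G is not vertex-transitive.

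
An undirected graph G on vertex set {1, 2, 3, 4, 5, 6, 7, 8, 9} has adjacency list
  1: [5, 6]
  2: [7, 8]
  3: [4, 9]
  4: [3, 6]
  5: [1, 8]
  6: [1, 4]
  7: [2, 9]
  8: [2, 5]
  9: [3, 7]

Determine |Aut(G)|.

18

G is 2-regular and connected on 9 vertices, i.e. the cycle C_9. C_9 has 9 rotations and 9 reflections, so Aut(C_9) ≅ D_9 of order 18.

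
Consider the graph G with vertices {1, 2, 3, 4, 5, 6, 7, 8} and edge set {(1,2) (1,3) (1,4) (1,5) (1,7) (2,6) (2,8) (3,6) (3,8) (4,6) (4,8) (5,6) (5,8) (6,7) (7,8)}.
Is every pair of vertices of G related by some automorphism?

No

Automorphisms preserve degree, but G has vertices of degree 3 and vertices of degree 5; no automorphism maps one to the other, so G is not vertex-transitive.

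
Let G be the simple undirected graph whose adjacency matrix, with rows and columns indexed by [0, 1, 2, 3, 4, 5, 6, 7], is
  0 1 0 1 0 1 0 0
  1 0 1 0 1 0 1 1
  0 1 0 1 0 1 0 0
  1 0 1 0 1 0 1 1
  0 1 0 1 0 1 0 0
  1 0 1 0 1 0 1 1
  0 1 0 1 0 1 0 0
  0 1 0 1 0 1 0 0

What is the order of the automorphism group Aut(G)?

720

The vertices split by degree into {1, 3, 5} (degree 5) and {0, 2, 4, 6, 7} (degree 3); every edge runs between the two parts, so G is the complete bipartite graph K_{3,5}. The parts have unequal sizes, so no automorphism swaps them; each part is permuted independently, giving S_5 × S_3 of order 5!·3! = 720.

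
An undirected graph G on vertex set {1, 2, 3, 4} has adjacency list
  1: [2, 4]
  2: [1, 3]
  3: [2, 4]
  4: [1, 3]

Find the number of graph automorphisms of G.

8

Every vertex has degree 2 and the graph is connected, so G is the 4-cycle C_4. C_4 has 4 rotations and 4 reflections, so Aut(C_4) ≅ D_4 of order 8.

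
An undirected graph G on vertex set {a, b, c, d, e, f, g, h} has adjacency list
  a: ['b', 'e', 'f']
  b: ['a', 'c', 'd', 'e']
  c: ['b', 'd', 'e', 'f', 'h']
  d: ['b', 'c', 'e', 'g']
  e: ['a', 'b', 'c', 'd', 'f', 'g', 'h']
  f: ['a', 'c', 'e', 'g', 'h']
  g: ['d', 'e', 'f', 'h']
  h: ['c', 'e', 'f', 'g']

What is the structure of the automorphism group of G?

{e}

The degree sequence is [3, 4, 5, 4, 7, 5, 4, 4]. Checking the degree-preserving permutations of the vertex set shows that none except the identity preserves every edge, so Aut(G) is trivial.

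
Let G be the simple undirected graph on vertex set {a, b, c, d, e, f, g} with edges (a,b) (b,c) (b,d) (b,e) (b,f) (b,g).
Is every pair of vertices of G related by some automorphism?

Vertex b is the only vertex of degree 6, so every automorphism fixes it; G is not vertex-transitive.

No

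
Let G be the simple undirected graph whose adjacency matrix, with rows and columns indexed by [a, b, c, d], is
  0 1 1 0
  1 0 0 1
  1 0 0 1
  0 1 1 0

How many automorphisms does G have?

8

G is 2-regular and bipartite on 2^2 = 4 vertices with girth 4; it is the hypercube graph Q_2. Aut(Q_2) consists of the signed permutations of the 2 coordinate axes: 2! permutations times 2^2 sign flips, so |Aut| = 2^2·2! = 8.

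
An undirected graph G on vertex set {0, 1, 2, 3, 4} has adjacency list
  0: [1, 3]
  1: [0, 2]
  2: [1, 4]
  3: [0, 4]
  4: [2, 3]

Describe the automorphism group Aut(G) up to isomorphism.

G is 2-regular and connected on 5 vertices, i.e. the cycle C_5. The automorphisms of the 5-cycle are exactly the symmetries of a regular 5-gon: the dihedral group D_5, |D_5| = 10.

D_5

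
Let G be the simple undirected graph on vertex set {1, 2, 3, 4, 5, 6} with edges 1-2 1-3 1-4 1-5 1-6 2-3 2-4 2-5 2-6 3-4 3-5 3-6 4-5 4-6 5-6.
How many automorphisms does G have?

Every vertex has degree 5, so G is the complete graph K_6. Any permutation of the 6 vertices preserves K_6, so Aut(K_6) = S_6 of order 6! = 720.

720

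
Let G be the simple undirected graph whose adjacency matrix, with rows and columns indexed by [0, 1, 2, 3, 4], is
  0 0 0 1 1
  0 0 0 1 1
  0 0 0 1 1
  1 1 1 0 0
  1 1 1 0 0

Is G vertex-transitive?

No

Automorphisms preserve degree, but G has vertices of degree 2 and vertices of degree 3; no automorphism maps one to the other, so G is not vertex-transitive.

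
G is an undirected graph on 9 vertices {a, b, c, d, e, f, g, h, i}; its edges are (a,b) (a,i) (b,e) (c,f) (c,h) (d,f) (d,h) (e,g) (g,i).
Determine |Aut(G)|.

G has two connected components, {a, b, e, g, i} and {c, d, f, h}; each is 2-regular, so G = C_5 ⊔ C_4. The components are non-isomorphic (different sizes), so Aut(G) = Aut(C_4) × Aut(C_5) = D_4 × D_5 of order 8·10 = 80.

80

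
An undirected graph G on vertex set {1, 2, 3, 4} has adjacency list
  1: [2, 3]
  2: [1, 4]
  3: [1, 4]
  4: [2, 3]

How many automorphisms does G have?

G is 2-regular and bipartite with parts {1, 4} and {2, 3} (each part is independent and every cross-pair is an edge), so G = K_{2,2}. Each part can be permuted independently (S_2 × S_2) and the two equal-size parts can also be swapped, giving (S_2 × S_2) ⋊ Z_2 of order 2·(2!)² = 8.

8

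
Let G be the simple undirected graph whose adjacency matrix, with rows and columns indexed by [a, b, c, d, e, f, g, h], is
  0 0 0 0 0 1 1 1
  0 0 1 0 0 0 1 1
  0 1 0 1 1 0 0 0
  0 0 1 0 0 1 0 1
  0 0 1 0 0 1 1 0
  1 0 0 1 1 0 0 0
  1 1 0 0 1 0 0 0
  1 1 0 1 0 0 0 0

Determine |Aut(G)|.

G is 3-regular and bipartite on 2^3 = 8 vertices with girth 4; it is the hypercube graph Q_3. The symmetry group of the 3-cube is the hyperoctahedral group B_3 = Z_2 ≀ S_3, of order 2^3·3! = 48.

48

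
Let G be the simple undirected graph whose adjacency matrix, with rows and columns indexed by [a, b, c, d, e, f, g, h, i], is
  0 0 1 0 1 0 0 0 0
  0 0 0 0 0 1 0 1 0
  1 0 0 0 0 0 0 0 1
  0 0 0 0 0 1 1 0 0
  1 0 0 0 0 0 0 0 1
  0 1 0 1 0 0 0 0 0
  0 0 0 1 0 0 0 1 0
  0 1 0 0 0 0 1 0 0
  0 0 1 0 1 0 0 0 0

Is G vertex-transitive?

No

G has two connected components, {b, d, f, g, h} and {a, c, e, i}; each is 2-regular, so G = C_5 ⊔ C_4. The orbit of a under Aut(G) is {a, c, e, i}, which does not contain b, so G is not vertex-transitive.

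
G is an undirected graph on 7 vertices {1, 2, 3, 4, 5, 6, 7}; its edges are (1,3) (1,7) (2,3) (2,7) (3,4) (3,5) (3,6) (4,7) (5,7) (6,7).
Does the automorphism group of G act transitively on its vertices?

Automorphisms preserve degree, but G has vertices of degree 2 and vertices of degree 5; no automorphism maps one to the other, so G is not vertex-transitive.

No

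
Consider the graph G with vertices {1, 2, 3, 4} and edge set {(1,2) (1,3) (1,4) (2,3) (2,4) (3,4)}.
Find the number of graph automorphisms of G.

All 4 vertices are pairwise adjacent: G = K_4. Any permutation of the 4 vertices preserves K_4, so Aut(K_4) = S_4 of order 4! = 24.

24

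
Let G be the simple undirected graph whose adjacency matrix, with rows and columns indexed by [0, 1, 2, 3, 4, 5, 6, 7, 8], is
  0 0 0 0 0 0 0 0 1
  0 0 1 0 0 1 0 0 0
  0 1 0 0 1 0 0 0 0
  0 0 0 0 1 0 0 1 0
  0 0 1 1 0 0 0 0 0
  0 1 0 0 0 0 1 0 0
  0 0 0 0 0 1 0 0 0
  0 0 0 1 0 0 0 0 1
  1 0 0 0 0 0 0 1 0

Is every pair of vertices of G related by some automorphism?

No

Automorphisms preserve degree, but G has vertices of degree 1 and vertices of degree 2; no automorphism maps one to the other, so G is not vertex-transitive.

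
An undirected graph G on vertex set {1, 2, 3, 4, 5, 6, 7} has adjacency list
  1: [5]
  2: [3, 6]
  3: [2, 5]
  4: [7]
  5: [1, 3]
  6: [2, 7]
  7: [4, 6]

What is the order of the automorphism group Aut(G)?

2

The degree sequence is [1, 2, 2, 1, 2, 2, 2]; the two degree-1 vertices 1 and 4 are the ends of a path, so G = P_7. A path has exactly one nontrivial symmetry — reversal — giving Aut(G) of order 2.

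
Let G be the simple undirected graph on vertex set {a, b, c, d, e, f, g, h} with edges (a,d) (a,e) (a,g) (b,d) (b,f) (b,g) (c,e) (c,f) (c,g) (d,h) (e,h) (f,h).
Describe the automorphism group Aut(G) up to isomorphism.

G is 3-regular and bipartite on 2^3 = 8 vertices with girth 4; it is the hypercube graph Q_3. The symmetry group of the 3-cube is the hyperoctahedral group B_3 = Z_2 ≀ S_3, of order 2^3·3! = 48.

the hyperoctahedral group B_3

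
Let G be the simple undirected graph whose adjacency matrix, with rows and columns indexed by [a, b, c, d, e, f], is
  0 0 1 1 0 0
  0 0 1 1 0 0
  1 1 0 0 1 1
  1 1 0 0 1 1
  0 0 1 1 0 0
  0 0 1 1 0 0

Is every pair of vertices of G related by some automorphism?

No

Automorphisms preserve degree, but G has vertices of degree 2 and vertices of degree 4; no automorphism maps one to the other, so G is not vertex-transitive.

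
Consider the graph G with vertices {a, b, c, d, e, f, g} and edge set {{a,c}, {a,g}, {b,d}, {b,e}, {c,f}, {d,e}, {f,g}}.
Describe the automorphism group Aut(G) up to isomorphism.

D_4 × D_3

G has two connected components, {a, c, f, g} and {b, d, e}; each is 2-regular, so G = C_4 ⊔ C_3. The components are non-isomorphic (different sizes), so Aut(G) = Aut(C_4) × Aut(C_3) = D_4 × D_3 of order 8·6 = 48.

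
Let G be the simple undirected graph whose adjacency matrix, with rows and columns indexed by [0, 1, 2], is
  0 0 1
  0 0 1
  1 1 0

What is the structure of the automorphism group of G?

C_2

The degree sequence is [1, 1, 2]; the two degree-1 vertices 0 and 1 are the ends of a path, so G = P_3. The only nontrivial automorphism of a path is the end-to-end reflection, so Aut(G) ≅ Z_2.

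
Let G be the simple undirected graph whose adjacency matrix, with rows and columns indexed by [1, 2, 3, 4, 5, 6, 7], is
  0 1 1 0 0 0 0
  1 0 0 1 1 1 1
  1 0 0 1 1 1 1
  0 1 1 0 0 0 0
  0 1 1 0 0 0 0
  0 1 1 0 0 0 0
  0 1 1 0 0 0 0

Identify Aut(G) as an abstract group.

S_5 × S_2

The vertices split by degree into {2, 3} (degree 5) and {1, 4, 5, 6, 7} (degree 2); every edge runs between the two parts, so G is the complete bipartite graph K_{2,5}. Automorphisms preserve the bipartition setwise (since the parts differ in size) and act as S_5 × S_2 within it; |Aut| = 240.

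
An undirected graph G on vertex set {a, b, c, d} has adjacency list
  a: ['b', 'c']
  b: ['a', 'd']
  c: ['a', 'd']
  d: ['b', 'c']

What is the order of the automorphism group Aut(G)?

8

G is 2-regular and connected on 4 vertices, i.e. the cycle C_4. C_4 has 4 rotations and 4 reflections, so Aut(C_4) ≅ D_4 of order 8.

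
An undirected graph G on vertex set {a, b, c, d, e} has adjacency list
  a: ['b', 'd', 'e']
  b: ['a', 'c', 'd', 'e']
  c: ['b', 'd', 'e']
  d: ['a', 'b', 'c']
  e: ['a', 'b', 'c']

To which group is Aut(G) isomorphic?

Vertex b is the unique vertex of degree 4; the remaining 4 vertices each have degree 3 and induce a cycle, so G is the wheel on 5 vertices with hub b. Every automorphism fixes the hub and acts on the rim 4-cycle, so Aut(G) ≅ Aut(C_4) = D_4 of order 8.

D_4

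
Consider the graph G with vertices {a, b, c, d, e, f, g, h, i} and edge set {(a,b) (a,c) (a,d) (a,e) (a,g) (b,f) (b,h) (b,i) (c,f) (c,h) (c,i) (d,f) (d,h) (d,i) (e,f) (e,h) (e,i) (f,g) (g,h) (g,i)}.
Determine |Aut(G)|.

The vertices split by degree into {a, f, h, i} (degree 5) and {b, c, d, e, g} (degree 4); every edge runs between the two parts, so G is the complete bipartite graph K_{4,5}. Automorphisms preserve the bipartition setwise (since the parts differ in size) and act as S_5 × S_4 within it; |Aut| = 2880.

2880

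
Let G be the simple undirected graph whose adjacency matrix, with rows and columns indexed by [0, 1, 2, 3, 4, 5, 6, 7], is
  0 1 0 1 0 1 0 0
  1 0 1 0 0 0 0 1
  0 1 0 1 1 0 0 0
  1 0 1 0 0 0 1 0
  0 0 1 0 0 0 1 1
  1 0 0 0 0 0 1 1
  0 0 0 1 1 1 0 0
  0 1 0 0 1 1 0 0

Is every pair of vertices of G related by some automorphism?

Yes

G is 3-regular and bipartite on 2^3 = 8 vertices with girth 4; it is the hypercube graph Q_3. The symmetry group of the 3-cube is the hyperoctahedral group B_3 = Z_2 ≀ S_3, of order 2^3·3! = 48. This group acts transitively on the 8 vertices.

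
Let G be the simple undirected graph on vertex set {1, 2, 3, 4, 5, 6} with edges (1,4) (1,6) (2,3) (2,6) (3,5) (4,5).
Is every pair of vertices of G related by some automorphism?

G is 2-regular and connected on 6 vertices, i.e. the cycle C_6. The automorphisms of the 6-cycle are exactly the symmetries of a regular 6-gon: the dihedral group D_6, |D_6| = 12. Under this action every vertex can be carried to every other, so G is vertex-transitive.

Yes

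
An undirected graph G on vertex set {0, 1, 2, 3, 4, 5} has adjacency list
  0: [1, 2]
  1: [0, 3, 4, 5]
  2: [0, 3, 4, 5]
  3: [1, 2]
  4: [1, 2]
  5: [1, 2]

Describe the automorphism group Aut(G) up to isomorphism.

S_4 × S_2

The vertices split by degree into {1, 2} (degree 4) and {0, 3, 4, 5} (degree 2); every edge runs between the two parts, so G is the complete bipartite graph K_{2,4}. The parts have unequal sizes, so no automorphism swaps them; each part is permuted independently, giving S_4 × S_2 of order 4!·2! = 48.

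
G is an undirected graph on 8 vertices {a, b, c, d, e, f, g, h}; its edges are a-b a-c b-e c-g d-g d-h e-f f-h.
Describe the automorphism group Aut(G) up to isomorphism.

Every vertex has degree 2 and the graph is connected, so G is the 8-cycle C_8. The automorphisms of the 8-cycle are exactly the symmetries of a regular 8-gon: the dihedral group D_8, |D_8| = 16.

the dihedral group of order 16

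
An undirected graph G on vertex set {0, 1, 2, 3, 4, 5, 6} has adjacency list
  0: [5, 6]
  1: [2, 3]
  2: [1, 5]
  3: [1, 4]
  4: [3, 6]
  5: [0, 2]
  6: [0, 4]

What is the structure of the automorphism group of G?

the dihedral group of order 14

G is 2-regular and connected on 7 vertices, i.e. the cycle C_7. C_7 has 7 rotations and 7 reflections, so Aut(C_7) ≅ D_7 of order 14.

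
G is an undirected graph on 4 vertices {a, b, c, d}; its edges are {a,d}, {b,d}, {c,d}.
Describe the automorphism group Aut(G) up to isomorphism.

S_3

Vertex d has degree 3 and every other vertex has degree 1, so G is the star K_{1,3} with centre d. Any automorphism fixes the centre and permutes the 3 leaves freely, so Aut(G) ≅ S_3 of order 3! = 6.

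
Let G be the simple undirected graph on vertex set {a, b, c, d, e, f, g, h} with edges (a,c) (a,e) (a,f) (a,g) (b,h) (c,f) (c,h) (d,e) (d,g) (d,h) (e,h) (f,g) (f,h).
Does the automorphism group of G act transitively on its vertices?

Vertex b is the only vertex of degree 1, so every automorphism fixes it; G is not vertex-transitive.

No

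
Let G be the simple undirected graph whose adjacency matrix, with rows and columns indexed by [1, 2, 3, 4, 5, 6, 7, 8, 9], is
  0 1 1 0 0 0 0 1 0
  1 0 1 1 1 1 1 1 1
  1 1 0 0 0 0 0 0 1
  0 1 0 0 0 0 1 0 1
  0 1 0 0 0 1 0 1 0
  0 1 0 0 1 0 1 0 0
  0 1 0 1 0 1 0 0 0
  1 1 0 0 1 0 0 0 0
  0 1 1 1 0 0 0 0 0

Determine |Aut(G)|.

Vertex 2 is the unique vertex of degree 8; the remaining 8 vertices each have degree 3 and induce a cycle, so G is the wheel on 9 vertices with hub 2. Every automorphism fixes the hub and acts on the rim 8-cycle, so Aut(G) ≅ Aut(C_8) = D_8 of order 16.

16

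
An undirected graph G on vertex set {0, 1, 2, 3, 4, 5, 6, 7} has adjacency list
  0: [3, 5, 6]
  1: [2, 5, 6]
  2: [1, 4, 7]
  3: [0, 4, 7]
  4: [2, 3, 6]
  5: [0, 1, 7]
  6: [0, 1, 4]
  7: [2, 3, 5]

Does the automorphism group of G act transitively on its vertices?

Yes

G is 3-regular and bipartite on 2^3 = 8 vertices with girth 4; it is the hypercube graph Q_3. The symmetry group of the 3-cube is the hyperoctahedral group B_3 = Z_2 ≀ S_3, of order 2^3·3! = 48. This group acts transitively on the 8 vertices.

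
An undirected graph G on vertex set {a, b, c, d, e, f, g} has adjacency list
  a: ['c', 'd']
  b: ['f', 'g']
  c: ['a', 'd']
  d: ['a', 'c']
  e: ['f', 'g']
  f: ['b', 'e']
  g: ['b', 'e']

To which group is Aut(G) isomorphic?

G has two connected components, {b, e, f, g} and {a, c, d}; each is 2-regular, so G = C_4 ⊔ C_3. No automorphism exchanges components of different sizes, hence Aut(G) is the direct product D_4 × D_3, order 48.

D_4 × D_3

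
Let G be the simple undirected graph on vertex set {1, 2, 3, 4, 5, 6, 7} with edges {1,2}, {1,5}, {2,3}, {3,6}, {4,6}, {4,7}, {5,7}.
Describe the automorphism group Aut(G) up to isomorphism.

G is 2-regular and connected on 7 vertices, i.e. the cycle C_7. C_7 has 7 rotations and 7 reflections, so Aut(C_7) ≅ D_7 of order 14.

the dihedral group of order 14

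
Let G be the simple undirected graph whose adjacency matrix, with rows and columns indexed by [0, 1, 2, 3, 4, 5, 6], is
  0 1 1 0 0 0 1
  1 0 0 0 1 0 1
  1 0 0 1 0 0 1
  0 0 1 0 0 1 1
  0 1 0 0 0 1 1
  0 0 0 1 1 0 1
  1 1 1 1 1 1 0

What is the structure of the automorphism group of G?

the dihedral group of order 12

Vertex 6 is the unique vertex of degree 6; the remaining 6 vertices each have degree 3 and induce a cycle, so G is the wheel on 7 vertices with hub 6. With the hub fixed, the remaining symmetry is that of the rim cycle C_6, giving the dihedral group D_6.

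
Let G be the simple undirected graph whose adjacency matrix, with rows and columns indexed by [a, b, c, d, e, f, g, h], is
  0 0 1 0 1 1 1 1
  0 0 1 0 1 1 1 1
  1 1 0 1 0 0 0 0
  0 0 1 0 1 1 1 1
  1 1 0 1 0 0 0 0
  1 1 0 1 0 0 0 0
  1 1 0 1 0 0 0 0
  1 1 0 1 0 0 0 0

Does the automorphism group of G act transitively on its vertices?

No

Automorphisms preserve degree, but G has vertices of degree 3 and vertices of degree 5; no automorphism maps one to the other, so G is not vertex-transitive.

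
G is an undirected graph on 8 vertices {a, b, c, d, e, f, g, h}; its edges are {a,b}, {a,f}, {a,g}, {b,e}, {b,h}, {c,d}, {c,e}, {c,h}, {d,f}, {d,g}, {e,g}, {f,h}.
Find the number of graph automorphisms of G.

48

G is 3-regular and bipartite on 2^3 = 8 vertices with girth 4; it is the hypercube graph Q_3. Aut(Q_3) consists of the signed permutations of the 3 coordinate axes: 3! permutations times 2^3 sign flips, so |Aut| = 2^3·3! = 48.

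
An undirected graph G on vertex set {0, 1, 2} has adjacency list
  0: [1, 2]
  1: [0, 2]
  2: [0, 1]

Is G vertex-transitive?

Every vertex has degree 2, so G is the complete graph K_3. Any permutation of the 3 vertices preserves K_3, so Aut(K_3) = S_3 of order 3! = 6. This group acts transitively on the 3 vertices.

Yes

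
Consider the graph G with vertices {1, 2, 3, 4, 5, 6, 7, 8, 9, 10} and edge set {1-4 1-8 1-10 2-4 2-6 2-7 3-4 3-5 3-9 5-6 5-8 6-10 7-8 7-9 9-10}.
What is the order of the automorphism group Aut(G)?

G is 3-regular on 10 vertices with no triangles and no 4-cycles (girth 5): this is the Petersen graph. Viewing the Petersen graph as the Kneser graph K(5,2) — vertices are 2-subsets of {1,…,5}, edges join disjoint pairs — its automorphisms are exactly the permutations of the 5-element set, so Aut ≅ S_5 of order 120.

120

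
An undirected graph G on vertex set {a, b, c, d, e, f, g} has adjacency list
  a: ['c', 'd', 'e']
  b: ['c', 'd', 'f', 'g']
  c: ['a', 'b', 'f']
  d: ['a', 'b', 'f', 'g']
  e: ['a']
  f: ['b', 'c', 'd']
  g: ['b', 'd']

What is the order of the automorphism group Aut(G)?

1

The degree sequence is [3, 4, 3, 4, 1, 3, 2]. Checking the degree-preserving permutations of the vertex set shows that none except the identity preserves every edge, so Aut(G) is trivial.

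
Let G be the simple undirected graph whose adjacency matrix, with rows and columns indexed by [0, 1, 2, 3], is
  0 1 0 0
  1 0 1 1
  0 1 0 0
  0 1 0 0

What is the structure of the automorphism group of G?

S_3

Vertex 1 has degree 3 and every other vertex has degree 1, so G is the star K_{1,3} with centre 1. Any automorphism fixes the centre and permutes the 3 leaves freely, so Aut(G) ≅ S_3 of order 3! = 6.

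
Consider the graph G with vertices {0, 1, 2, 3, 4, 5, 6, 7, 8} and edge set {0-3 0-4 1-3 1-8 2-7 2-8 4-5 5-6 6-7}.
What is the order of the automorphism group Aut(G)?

18

G is 2-regular and connected on 9 vertices, i.e. the cycle C_9. The automorphisms of the 9-cycle are exactly the symmetries of a regular 9-gon: the dihedral group D_9, |D_9| = 18.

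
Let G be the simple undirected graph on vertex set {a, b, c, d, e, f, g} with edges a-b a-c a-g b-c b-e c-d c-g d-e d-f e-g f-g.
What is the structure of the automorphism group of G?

The degree sequence is [3, 3, 4, 3, 3, 2, 4]. Checking the degree-preserving permutations of the vertex set shows that none except the identity preserves every edge, so Aut(G) is trivial.

1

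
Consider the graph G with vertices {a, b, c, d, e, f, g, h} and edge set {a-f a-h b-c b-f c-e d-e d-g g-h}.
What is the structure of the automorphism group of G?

D_8

G is 2-regular and connected on 8 vertices, i.e. the cycle C_8. The automorphisms of the 8-cycle are exactly the symmetries of a regular 8-gon: the dihedral group D_8, |D_8| = 16.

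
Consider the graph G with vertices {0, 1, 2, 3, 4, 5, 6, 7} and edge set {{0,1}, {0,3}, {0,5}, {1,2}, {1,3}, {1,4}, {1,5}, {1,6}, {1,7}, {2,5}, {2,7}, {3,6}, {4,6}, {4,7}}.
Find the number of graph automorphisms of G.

14

Vertex 1 is the unique vertex of degree 7; the remaining 7 vertices each have degree 3 and induce a cycle, so G is the wheel on 8 vertices with hub 1. Every automorphism fixes the hub and acts on the rim 7-cycle, so Aut(G) ≅ Aut(C_7) = D_7 of order 14.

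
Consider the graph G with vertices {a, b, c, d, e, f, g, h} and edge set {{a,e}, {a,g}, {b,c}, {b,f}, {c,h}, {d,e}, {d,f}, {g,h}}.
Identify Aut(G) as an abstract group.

Every vertex has degree 2 and the graph is connected, so G is the 8-cycle C_8. The automorphisms of the 8-cycle are exactly the symmetries of a regular 8-gon: the dihedral group D_8, |D_8| = 16.

the dihedral group of order 16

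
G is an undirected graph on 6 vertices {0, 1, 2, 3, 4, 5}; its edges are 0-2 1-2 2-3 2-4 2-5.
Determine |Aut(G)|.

120

Vertex 2 has degree 5 and every other vertex has degree 1, so G is the star K_{1,5} with centre 2. Any automorphism fixes the centre and permutes the 5 leaves freely, so Aut(G) ≅ S_5 of order 5! = 120.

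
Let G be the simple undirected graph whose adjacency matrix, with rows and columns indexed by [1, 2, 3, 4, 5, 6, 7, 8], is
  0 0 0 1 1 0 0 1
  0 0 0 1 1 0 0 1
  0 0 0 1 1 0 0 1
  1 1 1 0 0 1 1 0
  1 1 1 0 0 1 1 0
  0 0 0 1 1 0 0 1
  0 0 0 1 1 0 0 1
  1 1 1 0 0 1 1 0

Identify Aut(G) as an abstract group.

The vertices split by degree into {4, 5, 8} (degree 5) and {1, 2, 3, 6, 7} (degree 3); every edge runs between the two parts, so G is the complete bipartite graph K_{3,5}. The parts have unequal sizes, so no automorphism swaps them; each part is permuted independently, giving S_5 × S_3 of order 5!·3! = 720.

S_5 × S_3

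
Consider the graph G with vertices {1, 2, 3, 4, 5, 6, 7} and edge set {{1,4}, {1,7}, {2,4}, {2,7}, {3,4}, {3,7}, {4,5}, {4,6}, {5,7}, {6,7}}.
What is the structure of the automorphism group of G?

The vertices split by degree into {4, 7} (degree 5) and {1, 2, 3, 5, 6} (degree 2); every edge runs between the two parts, so G is the complete bipartite graph K_{2,5}. Automorphisms preserve the bipartition setwise (since the parts differ in size) and act as S_2 × S_5 within it; |Aut| = 240.

S_2 × S_5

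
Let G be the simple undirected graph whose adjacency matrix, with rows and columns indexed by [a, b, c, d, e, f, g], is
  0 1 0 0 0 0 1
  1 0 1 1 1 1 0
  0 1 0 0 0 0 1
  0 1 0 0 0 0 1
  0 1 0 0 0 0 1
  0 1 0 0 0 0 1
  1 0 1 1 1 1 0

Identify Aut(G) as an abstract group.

The vertices split by degree into {b, g} (degree 5) and {a, c, d, e, f} (degree 2); every edge runs between the two parts, so G is the complete bipartite graph K_{2,5}. Automorphisms preserve the bipartition setwise (since the parts differ in size) and act as S_2 × S_5 within it; |Aut| = 240.

S_2 × S_5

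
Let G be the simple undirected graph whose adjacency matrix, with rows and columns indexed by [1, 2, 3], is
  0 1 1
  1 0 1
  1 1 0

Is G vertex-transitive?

Yes

Every vertex has degree 2, so G is the complete graph K_3. Every bijection on the vertex set is an automorphism of K_3; hence Aut(K_3) ≅ S_3, order 6. This group acts transitively on the 3 vertices.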